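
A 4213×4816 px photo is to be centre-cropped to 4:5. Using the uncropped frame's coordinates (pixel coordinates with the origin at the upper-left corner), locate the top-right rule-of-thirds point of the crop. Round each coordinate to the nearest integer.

4213/4816 > 4/5, so the 4:5 crop keeps the full height 4816 and trims width to 4816 × 4/5 = 3852.80 px.
Left offset = (4213 − 3852.80)/2 = 180.10 px; top offset = 0.
Top-right is two-thirds across and one-third down within the crop:
x = 180.10 + 2 × 3852.80/3 ≈ 2749; y = 0.00 + 1 × 4816.00/3 ≈ 1605.

x = 2749 px, y = 1605 px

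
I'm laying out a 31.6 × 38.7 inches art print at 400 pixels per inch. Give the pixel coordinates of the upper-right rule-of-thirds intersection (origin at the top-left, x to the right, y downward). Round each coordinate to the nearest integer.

In pixels the canvas is 31.6 × 400 = 12640 wide and 38.7 × 400 = 15480 tall.
The upper-right point is two-thirds across and one-third down:
x = 2 × 12640/3 ≈ 8427; y = 1 × 15480/3 ≈ 5160.

(8427, 5160)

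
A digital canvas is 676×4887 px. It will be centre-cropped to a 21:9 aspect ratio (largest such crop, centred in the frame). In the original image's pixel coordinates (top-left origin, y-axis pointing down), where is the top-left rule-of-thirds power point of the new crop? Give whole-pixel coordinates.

676/4887 < 21/9, so the 21:9 crop keeps the full width 676 and trims height to 676 × 9/21 = 289.71 px.
Top offset = (4887 − 289.71)/2 = 2298.64 px; left offset = 0.
Top-left is one-third across and one-third down within the crop:
x = 0.00 + 1 × 676.00/3 ≈ 225; y = 2298.64 + 1 × 289.71/3 ≈ 2395.

(225, 2395)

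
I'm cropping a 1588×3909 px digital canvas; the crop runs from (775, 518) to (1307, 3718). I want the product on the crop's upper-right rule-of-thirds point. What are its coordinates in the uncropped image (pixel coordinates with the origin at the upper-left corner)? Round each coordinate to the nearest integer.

(1130, 1585)

Crop width = 1307 − 775 = 532 px; one third is 177.33 px.
Crop height = 3718 − 518 = 3200 px; one third is 1066.67 px.
The upper-right point is two-thirds across and one-third down within the crop:
x = 775 + 2 × 177.33 ≈ 1130; y = 518 + 1 × 1066.67 ≈ 1585.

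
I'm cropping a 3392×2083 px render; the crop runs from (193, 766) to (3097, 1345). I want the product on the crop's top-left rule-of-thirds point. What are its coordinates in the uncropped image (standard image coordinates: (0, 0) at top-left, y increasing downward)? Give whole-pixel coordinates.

x = 1161 px, y = 959 px

Crop width = 3097 − 193 = 2904 px; one third is 968.00 px.
Crop height = 1345 − 766 = 579 px; one third is 193.00 px.
The top-left point is one-third across and one-third down within the crop:
x = 193 + 1 × 968.00 ≈ 1161; y = 766 + 1 × 193.00 ≈ 959.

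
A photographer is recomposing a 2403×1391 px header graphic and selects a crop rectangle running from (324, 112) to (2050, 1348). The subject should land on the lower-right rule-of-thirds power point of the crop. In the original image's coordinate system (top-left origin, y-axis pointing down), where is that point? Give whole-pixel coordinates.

x = 1475 px, y = 936 px

Crop width = 2050 − 324 = 1726 px; one third is 575.33 px.
Crop height = 1348 − 112 = 1236 px; one third is 412.00 px.
The lower-right point is two-thirds across and two-thirds down within the crop:
x = 324 + 2 × 575.33 ≈ 1475; y = 112 + 2 × 412.00 ≈ 936.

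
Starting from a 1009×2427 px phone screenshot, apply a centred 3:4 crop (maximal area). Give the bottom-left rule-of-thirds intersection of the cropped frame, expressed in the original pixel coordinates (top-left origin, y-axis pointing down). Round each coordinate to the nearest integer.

x = 336 px, y = 1438 px

1009/2427 < 3/4, so the 3:4 crop keeps the full width 1009 and trims height to 1009 × 4/3 = 1345.33 px.
Top offset = (2427 − 1345.33)/2 = 540.83 px; left offset = 0.
Bottom-left is one-third across and two-thirds down within the crop:
x = 0.00 + 1 × 1009.00/3 ≈ 336; y = 540.83 + 2 × 1345.33/3 ≈ 1438.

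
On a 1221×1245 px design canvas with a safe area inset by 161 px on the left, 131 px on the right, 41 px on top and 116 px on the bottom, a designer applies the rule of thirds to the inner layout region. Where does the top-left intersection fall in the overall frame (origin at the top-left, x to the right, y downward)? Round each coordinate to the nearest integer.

Content width = 1221 − 161 − 131 = 929 px; content height = 1245 − 41 − 116 = 1088 px.
Top-left is one-third across and one-third down within the inner layout region.
x = 161 + 1 × 929/3 = 161 + 309.67 ≈ 471
y = 41 + 1 × 1088/3 = 41 + 362.67 ≈ 404

x = 471 px, y = 404 px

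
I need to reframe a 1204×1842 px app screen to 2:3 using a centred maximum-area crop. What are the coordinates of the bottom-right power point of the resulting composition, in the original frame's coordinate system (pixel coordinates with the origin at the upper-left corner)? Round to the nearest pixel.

1204/1842 < 2/3, so the 2:3 crop keeps the full width 1204 and trims height to 1204 × 3/2 = 1806.00 px.
Top offset = (1842 − 1806.00)/2 = 18.00 px; left offset = 0.
Bottom-right is two-thirds across and two-thirds down within the crop:
x = 0.00 + 2 × 1204.00/3 ≈ 803; y = 18.00 + 2 × 1806.00/3 ≈ 1222.

(803, 1222)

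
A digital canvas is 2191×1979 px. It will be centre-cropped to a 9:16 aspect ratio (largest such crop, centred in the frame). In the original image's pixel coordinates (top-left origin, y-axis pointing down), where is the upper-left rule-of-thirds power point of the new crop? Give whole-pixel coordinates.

x = 910 px, y = 660 px

2191/1979 > 9/16, so the 9:16 crop keeps the full height 1979 and trims width to 1979 × 9/16 = 1113.19 px.
Left offset = (2191 − 1113.19)/2 = 538.91 px; top offset = 0.
Upper-left is one-third across and one-third down within the crop:
x = 538.91 + 1 × 1113.19/3 ≈ 910; y = 0.00 + 1 × 1979.00/3 ≈ 660.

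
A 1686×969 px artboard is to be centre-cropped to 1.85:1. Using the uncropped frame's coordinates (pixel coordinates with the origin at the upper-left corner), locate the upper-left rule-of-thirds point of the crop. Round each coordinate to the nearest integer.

1686/969 < 1.85/1, so the 1.85:1 crop keeps the full width 1686 and trims height to 1686 × 1/1.85 = 911.35 px.
Top offset = (969 − 911.35)/2 = 28.82 px; left offset = 0.
Upper-left is one-third across and one-third down within the crop:
x = 0.00 + 1 × 1686.00/3 ≈ 562; y = 28.82 + 1 × 911.35/3 ≈ 333.

x = 562 px, y = 333 px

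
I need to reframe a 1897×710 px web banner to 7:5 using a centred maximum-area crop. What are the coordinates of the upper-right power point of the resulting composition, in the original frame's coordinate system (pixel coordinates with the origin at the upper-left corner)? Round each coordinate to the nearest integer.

x = 1114 px, y = 237 px

1897/710 > 7/5, so the 7:5 crop keeps the full height 710 and trims width to 710 × 7/5 = 994.00 px.
Left offset = (1897 − 994.00)/2 = 451.50 px; top offset = 0.
Upper-right is two-thirds across and one-third down within the crop:
x = 451.50 + 2 × 994.00/3 ≈ 1114; y = 0.00 + 1 × 710.00/3 ≈ 237.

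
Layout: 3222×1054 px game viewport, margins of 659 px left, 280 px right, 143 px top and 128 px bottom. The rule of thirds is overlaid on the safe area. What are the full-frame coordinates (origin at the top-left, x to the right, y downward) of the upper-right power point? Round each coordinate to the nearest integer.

x = 2181 px, y = 404 px

Content width = 3222 − 659 − 280 = 2283 px; content height = 1054 − 143 − 128 = 783 px.
Upper-right is two-thirds across and one-third down within the safe area.
x = 659 + 2 × 2283/3 = 659 + 1522.00 ≈ 2181
y = 143 + 1 × 783/3 = 143 + 261.00 ≈ 404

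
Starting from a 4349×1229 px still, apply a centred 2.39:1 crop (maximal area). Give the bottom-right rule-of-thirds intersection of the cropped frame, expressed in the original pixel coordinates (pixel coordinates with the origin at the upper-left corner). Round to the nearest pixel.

x = 2664 px, y = 819 px

4349/1229 > 2.39/1, so the 2.39:1 crop keeps the full height 1229 and trims width to 1229 × 2.39/1 = 2937.31 px.
Left offset = (4349 − 2937.31)/2 = 705.85 px; top offset = 0.
Bottom-right is two-thirds across and two-thirds down within the crop:
x = 705.85 + 2 × 2937.31/3 ≈ 2664; y = 0.00 + 2 × 1229.00/3 ≈ 819.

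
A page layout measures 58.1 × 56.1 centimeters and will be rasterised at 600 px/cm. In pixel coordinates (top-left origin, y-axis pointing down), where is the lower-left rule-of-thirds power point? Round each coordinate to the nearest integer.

In pixels the canvas is 58.1 × 600 = 34860 wide and 56.1 × 600 = 33660 tall.
The lower-left point is one-third across and two-thirds down:
x = 1 × 34860/3 ≈ 11620; y = 2 × 33660/3 ≈ 22440.

(11620, 22440)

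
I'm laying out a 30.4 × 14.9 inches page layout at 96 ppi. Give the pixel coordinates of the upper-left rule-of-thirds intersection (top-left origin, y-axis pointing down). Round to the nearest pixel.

In pixels the canvas is 30.4 × 96 = 2918.4 wide and 14.9 × 96 = 1430.4 tall.
The upper-left point is one-third across and one-third down:
x = 1 × 2918.4/3 ≈ 973; y = 1 × 1430.4/3 ≈ 477.

(973, 477)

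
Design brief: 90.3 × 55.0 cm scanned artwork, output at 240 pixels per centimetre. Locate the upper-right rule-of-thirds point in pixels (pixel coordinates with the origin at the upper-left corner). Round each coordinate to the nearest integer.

(14448, 4400)

In pixels the canvas is 90.3 × 240 = 21672 wide and 55.0 × 240 = 13200 tall.
The upper-right point is two-thirds across and one-third down:
x = 2 × 21672/3 ≈ 14448; y = 1 × 13200/3 ≈ 4400.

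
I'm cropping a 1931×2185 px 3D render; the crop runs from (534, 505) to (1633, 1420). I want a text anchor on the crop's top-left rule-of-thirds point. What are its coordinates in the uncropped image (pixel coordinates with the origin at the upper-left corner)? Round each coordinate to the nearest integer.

Crop width = 1633 − 534 = 1099 px; one third is 366.33 px.
Crop height = 1420 − 505 = 915 px; one third is 305.00 px.
The top-left point is one-third across and one-third down within the crop:
x = 534 + 1 × 366.33 ≈ 900; y = 505 + 1 × 305.00 ≈ 810.

(900, 810)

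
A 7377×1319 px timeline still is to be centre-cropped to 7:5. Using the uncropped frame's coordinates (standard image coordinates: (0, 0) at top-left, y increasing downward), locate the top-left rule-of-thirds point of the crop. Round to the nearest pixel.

x = 3381 px, y = 440 px

7377/1319 > 7/5, so the 7:5 crop keeps the full height 1319 and trims width to 1319 × 7/5 = 1846.60 px.
Left offset = (7377 − 1846.60)/2 = 2765.20 px; top offset = 0.
Top-left is one-third across and one-third down within the crop:
x = 2765.20 + 1 × 1846.60/3 ≈ 3381; y = 0.00 + 1 × 1319.00/3 ≈ 440.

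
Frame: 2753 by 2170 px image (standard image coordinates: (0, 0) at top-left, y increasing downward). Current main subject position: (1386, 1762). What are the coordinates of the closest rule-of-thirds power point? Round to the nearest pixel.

x = 1835 px, y = 1447 px

Third lines: x ∈ {918, 1835}, y ∈ {723, 1447}.
1386 is closer to x = 1835; 1762 is closer to y = 1447.
So the nearest intersection is the lower-right power point.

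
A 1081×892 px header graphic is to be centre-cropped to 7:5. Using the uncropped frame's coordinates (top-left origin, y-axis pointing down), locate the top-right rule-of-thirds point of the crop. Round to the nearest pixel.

1081/892 < 7/5, so the 7:5 crop keeps the full width 1081 and trims height to 1081 × 5/7 = 772.14 px.
Top offset = (892 − 772.14)/2 = 59.93 px; left offset = 0.
Top-right is two-thirds across and one-third down within the crop:
x = 0.00 + 2 × 1081.00/3 ≈ 721; y = 59.93 + 1 × 772.14/3 ≈ 317.

x = 721 px, y = 317 px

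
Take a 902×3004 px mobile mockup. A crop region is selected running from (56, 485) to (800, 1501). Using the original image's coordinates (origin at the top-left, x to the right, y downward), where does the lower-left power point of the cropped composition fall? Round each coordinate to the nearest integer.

x = 304 px, y = 1162 px

Crop width = 800 − 56 = 744 px; one third is 248.00 px.
Crop height = 1501 − 485 = 1016 px; one third is 338.67 px.
The lower-left point is one-third across and two-thirds down within the crop:
x = 56 + 1 × 248.00 ≈ 304; y = 485 + 2 × 338.67 ≈ 1162.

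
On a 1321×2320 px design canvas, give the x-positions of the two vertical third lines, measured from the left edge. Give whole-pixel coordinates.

1321 / 3 = 440.33, so the vertical lines sit at one and two thirds of 1321.

440 px and 881 px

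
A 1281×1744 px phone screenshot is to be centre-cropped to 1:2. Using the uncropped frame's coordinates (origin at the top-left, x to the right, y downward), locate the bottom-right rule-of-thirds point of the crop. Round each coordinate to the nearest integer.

(786, 1163)

1281/1744 > 1/2, so the 1:2 crop keeps the full height 1744 and trims width to 1744 × 1/2 = 872.00 px.
Left offset = (1281 − 872.00)/2 = 204.50 px; top offset = 0.
Bottom-right is two-thirds across and two-thirds down within the crop:
x = 204.50 + 2 × 872.00/3 ≈ 786; y = 0.00 + 2 × 1744.00/3 ≈ 1163.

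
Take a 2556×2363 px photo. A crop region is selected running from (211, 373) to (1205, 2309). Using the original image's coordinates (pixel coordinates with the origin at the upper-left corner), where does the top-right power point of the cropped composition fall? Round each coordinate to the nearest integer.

(874, 1018)

Crop width = 1205 − 211 = 994 px; one third is 331.33 px.
Crop height = 2309 − 373 = 1936 px; one third is 645.33 px.
The top-right point is two-thirds across and one-third down within the crop:
x = 211 + 2 × 331.33 ≈ 874; y = 373 + 1 × 645.33 ≈ 1018.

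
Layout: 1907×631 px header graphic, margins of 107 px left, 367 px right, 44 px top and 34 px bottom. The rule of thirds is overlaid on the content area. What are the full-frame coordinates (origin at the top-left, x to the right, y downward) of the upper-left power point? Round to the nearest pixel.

Content width = 1907 − 107 − 367 = 1433 px; content height = 631 − 44 − 34 = 553 px.
Upper-left is one-third across and one-third down within the content area.
x = 107 + 1 × 1433/3 = 107 + 477.67 ≈ 585
y = 44 + 1 × 553/3 = 44 + 184.33 ≈ 228

x = 585 px, y = 228 px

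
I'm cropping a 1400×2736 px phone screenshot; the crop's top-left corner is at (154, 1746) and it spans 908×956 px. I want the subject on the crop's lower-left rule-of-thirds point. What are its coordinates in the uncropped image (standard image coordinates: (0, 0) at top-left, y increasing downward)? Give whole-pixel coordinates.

x = 457 px, y = 2383 px

One third of the crop width 908 is 302.67 px.
One third of the crop height 956 is 318.67 px.
The lower-left point is one-third across and two-thirds down within the crop:
x = 154 + 1 × 302.67 ≈ 457; y = 1746 + 2 × 318.67 ≈ 2383.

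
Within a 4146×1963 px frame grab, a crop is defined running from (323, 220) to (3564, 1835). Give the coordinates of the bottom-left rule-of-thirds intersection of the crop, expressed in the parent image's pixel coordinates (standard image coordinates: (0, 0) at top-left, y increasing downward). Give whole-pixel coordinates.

Crop width = 3564 − 323 = 3241 px; one third is 1080.33 px.
Crop height = 1835 − 220 = 1615 px; one third is 538.33 px.
The bottom-left point is one-third across and two-thirds down within the crop:
x = 323 + 1 × 1080.33 ≈ 1403; y = 220 + 2 × 538.33 ≈ 1297.

(1403, 1297)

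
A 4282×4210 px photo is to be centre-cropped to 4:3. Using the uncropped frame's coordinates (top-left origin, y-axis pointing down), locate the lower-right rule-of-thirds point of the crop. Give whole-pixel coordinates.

4282/4210 < 4/3, so the 4:3 crop keeps the full width 4282 and trims height to 4282 × 3/4 = 3211.50 px.
Top offset = (4210 − 3211.50)/2 = 499.25 px; left offset = 0.
Lower-right is two-thirds across and two-thirds down within the crop:
x = 0.00 + 2 × 4282.00/3 ≈ 2855; y = 499.25 + 2 × 3211.50/3 ≈ 2640.

(2855, 2640)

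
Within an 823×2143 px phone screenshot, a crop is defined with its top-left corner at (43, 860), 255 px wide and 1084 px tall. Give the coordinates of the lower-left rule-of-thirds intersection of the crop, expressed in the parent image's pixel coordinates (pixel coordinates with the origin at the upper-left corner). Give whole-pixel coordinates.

One third of the crop width 255 is 85.00 px.
One third of the crop height 1084 is 361.33 px.
The lower-left point is one-third across and two-thirds down within the crop:
x = 43 + 1 × 85.00 ≈ 128; y = 860 + 2 × 361.33 ≈ 1583.

x = 128 px, y = 1583 px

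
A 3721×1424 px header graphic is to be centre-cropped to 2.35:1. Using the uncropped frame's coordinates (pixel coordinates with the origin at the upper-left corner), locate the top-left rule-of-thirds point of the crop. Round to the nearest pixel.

3721/1424 > 2.35/1, so the 2.35:1 crop keeps the full height 1424 and trims width to 1424 × 2.35/1 = 3346.40 px.
Left offset = (3721 − 3346.40)/2 = 187.30 px; top offset = 0.
Top-left is one-third across and one-third down within the crop:
x = 187.30 + 1 × 3346.40/3 ≈ 1303; y = 0.00 + 1 × 1424.00/3 ≈ 475.

(1303, 475)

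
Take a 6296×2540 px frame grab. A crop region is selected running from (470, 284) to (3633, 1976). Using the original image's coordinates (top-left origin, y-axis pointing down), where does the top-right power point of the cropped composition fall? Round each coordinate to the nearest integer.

Crop width = 3633 − 470 = 3163 px; one third is 1054.33 px.
Crop height = 1976 − 284 = 1692 px; one third is 564.00 px.
The top-right point is two-thirds across and one-third down within the crop:
x = 470 + 2 × 1054.33 ≈ 2579; y = 284 + 1 × 564.00 ≈ 848.

(2579, 848)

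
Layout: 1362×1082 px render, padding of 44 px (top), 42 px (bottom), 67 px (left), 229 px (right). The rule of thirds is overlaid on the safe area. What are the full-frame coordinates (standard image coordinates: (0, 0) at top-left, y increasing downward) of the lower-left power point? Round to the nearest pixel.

Content width = 1362 − 67 − 229 = 1066 px; content height = 1082 − 44 − 42 = 996 px.
Lower-left is one-third across and two-thirds down within the safe area.
x = 67 + 1 × 1066/3 = 67 + 355.33 ≈ 422
y = 44 + 2 × 996/3 = 44 + 664.00 ≈ 708

x = 422 px, y = 708 px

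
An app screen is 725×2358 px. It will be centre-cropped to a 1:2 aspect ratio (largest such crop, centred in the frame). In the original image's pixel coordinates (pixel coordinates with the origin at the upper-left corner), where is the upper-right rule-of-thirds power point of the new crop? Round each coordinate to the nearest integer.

(483, 937)

725/2358 < 1/2, so the 1:2 crop keeps the full width 725 and trims height to 725 × 2/1 = 1450.00 px.
Top offset = (2358 − 1450.00)/2 = 454.00 px; left offset = 0.
Upper-right is two-thirds across and one-third down within the crop:
x = 0.00 + 2 × 725.00/3 ≈ 483; y = 454.00 + 1 × 1450.00/3 ≈ 937.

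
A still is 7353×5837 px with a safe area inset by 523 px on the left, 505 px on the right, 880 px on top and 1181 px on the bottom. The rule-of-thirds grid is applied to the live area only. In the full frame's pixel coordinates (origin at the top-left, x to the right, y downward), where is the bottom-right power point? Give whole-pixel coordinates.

(4740, 3397)

Content width = 7353 − 523 − 505 = 6325 px; content height = 5837 − 880 − 1181 = 3776 px.
Bottom-right is two-thirds across and two-thirds down within the live area.
x = 523 + 2 × 6325/3 = 523 + 4216.67 ≈ 4740
y = 880 + 2 × 3776/3 = 880 + 2517.33 ≈ 3397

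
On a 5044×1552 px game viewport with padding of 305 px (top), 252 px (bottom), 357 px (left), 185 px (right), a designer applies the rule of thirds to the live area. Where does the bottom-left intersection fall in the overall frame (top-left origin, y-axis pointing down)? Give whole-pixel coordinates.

Content width = 5044 − 357 − 185 = 4502 px; content height = 1552 − 305 − 252 = 995 px.
Bottom-left is one-third across and two-thirds down within the live area.
x = 357 + 1 × 4502/3 = 357 + 1500.67 ≈ 1858
y = 305 + 2 × 995/3 = 305 + 663.33 ≈ 968

(1858, 968)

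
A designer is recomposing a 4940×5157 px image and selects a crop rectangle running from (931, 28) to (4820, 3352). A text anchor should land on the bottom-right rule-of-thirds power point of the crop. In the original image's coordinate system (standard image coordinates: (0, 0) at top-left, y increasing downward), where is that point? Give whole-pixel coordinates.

x = 3524 px, y = 2244 px

Crop width = 4820 − 931 = 3889 px; one third is 1296.33 px.
Crop height = 3352 − 28 = 3324 px; one third is 1108.00 px.
The bottom-right point is two-thirds across and two-thirds down within the crop:
x = 931 + 2 × 1296.33 ≈ 3524; y = 28 + 2 × 1108.00 ≈ 2244.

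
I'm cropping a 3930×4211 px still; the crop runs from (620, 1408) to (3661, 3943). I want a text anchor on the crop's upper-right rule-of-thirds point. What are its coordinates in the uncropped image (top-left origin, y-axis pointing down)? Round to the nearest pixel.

Crop width = 3661 − 620 = 3041 px; one third is 1013.67 px.
Crop height = 3943 − 1408 = 2535 px; one third is 845.00 px.
The upper-right point is two-thirds across and one-third down within the crop:
x = 620 + 2 × 1013.67 ≈ 2647; y = 1408 + 1 × 845.00 ≈ 2253.

x = 2647 px, y = 2253 px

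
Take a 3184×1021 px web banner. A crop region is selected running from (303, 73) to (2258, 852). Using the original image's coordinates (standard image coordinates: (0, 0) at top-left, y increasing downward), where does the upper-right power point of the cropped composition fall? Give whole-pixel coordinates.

(1606, 333)

Crop width = 2258 − 303 = 1955 px; one third is 651.67 px.
Crop height = 852 − 73 = 779 px; one third is 259.67 px.
The upper-right point is two-thirds across and one-third down within the crop:
x = 303 + 2 × 651.67 ≈ 1606; y = 73 + 1 × 259.67 ≈ 333.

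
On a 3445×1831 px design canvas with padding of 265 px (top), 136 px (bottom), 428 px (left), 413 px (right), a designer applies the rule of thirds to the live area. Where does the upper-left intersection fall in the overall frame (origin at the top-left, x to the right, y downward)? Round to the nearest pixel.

(1296, 742)

Content width = 3445 − 428 − 413 = 2604 px; content height = 1831 − 265 − 136 = 1430 px.
Upper-left is one-third across and one-third down within the live area.
x = 428 + 1 × 2604/3 = 428 + 868.00 ≈ 1296
y = 265 + 1 × 1430/3 = 265 + 476.67 ≈ 742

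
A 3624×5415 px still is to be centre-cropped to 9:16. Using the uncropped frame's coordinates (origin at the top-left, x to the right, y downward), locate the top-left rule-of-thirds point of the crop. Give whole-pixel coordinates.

3624/5415 > 9/16, so the 9:16 crop keeps the full height 5415 and trims width to 5415 × 9/16 = 3045.94 px.
Left offset = (3624 − 3045.94)/2 = 289.03 px; top offset = 0.
Top-left is one-third across and one-third down within the crop:
x = 289.03 + 1 × 3045.94/3 ≈ 1304; y = 0.00 + 1 × 5415.00/3 ≈ 1805.

(1304, 1805)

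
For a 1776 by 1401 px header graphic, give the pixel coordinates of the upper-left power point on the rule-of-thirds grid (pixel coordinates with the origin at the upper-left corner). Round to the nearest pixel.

The upper-left point sits one-third of the way across and one-third of the way down.
x = 1 × 1776/3 ≈ 592; y = 1 × 1401/3 ≈ 467.

x = 592 px, y = 467 px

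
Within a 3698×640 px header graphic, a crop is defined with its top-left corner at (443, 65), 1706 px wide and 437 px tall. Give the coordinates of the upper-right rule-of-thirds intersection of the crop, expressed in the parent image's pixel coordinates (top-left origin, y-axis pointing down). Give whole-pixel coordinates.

One third of the crop width 1706 is 568.67 px.
One third of the crop height 437 is 145.67 px.
The upper-right point is two-thirds across and one-third down within the crop:
x = 443 + 2 × 568.67 ≈ 1580; y = 65 + 1 × 145.67 ≈ 211.

x = 1580 px, y = 211 px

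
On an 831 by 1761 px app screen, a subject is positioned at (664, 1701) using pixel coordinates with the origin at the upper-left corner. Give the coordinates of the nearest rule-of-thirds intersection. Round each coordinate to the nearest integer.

x = 554 px, y = 1174 px

Third lines: x ∈ {277, 554}, y ∈ {587, 1174}.
664 is closer to x = 554; 1701 is closer to y = 1174.
So the nearest intersection is the lower-right power point.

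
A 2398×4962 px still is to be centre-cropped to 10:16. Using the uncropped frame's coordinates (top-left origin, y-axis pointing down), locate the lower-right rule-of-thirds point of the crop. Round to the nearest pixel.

2398/4962 < 10/16, so the 10:16 crop keeps the full width 2398 and trims height to 2398 × 16/10 = 3836.80 px.
Top offset = (4962 − 3836.80)/2 = 562.60 px; left offset = 0.
Lower-right is two-thirds across and two-thirds down within the crop:
x = 0.00 + 2 × 2398.00/3 ≈ 1599; y = 562.60 + 2 × 3836.80/3 ≈ 3120.

x = 1599 px, y = 3120 px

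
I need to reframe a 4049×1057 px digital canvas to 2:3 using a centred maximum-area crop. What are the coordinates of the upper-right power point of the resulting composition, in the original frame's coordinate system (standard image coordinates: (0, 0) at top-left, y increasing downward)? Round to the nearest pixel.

(2142, 352)

4049/1057 > 2/3, so the 2:3 crop keeps the full height 1057 and trims width to 1057 × 2/3 = 704.67 px.
Left offset = (4049 − 704.67)/2 = 1672.17 px; top offset = 0.
Upper-right is two-thirds across and one-third down within the crop:
x = 1672.17 + 2 × 704.67/3 ≈ 2142; y = 0.00 + 1 × 1057.00/3 ≈ 352.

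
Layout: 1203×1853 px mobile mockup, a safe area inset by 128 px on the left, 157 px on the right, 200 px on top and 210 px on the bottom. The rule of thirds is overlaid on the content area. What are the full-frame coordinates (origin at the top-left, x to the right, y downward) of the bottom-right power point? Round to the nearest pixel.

Content width = 1203 − 128 − 157 = 918 px; content height = 1853 − 200 − 210 = 1443 px.
Bottom-right is two-thirds across and two-thirds down within the content area.
x = 128 + 2 × 918/3 = 128 + 612.00 ≈ 740
y = 200 + 2 × 1443/3 = 200 + 962.00 ≈ 1162

x = 740 px, y = 1162 px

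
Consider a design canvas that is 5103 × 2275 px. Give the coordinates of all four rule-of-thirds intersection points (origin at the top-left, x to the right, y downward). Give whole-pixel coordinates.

(1701, 758), (3402, 758), (1701, 1517), (3402, 1517)

One third of 5103 is 1701; one third of 2275 is 758.33.
Vertical third lines at x = 1701 and x = 3402; horizontal third lines at y = 758 and y = 1517.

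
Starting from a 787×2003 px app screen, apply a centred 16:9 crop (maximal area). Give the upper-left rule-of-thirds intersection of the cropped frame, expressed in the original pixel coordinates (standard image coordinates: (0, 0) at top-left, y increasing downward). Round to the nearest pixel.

x = 262 px, y = 928 px

787/2003 < 16/9, so the 16:9 crop keeps the full width 787 and trims height to 787 × 9/16 = 442.69 px.
Top offset = (2003 − 442.69)/2 = 780.16 px; left offset = 0.
Upper-left is one-third across and one-third down within the crop:
x = 0.00 + 1 × 787.00/3 ≈ 262; y = 780.16 + 1 × 442.69/3 ≈ 928.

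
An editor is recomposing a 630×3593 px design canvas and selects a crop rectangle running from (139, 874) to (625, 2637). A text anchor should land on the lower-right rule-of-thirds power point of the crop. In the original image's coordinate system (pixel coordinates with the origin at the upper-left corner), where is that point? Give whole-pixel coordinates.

Crop width = 625 − 139 = 486 px; one third is 162.00 px.
Crop height = 2637 − 874 = 1763 px; one third is 587.67 px.
The lower-right point is two-thirds across and two-thirds down within the crop:
x = 139 + 2 × 162.00 ≈ 463; y = 874 + 2 × 587.67 ≈ 2049.

x = 463 px, y = 2049 px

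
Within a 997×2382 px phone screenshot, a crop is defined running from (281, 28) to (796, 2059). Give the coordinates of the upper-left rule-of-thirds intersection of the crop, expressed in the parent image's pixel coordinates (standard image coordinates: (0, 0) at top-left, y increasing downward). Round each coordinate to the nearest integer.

Crop width = 796 − 281 = 515 px; one third is 171.67 px.
Crop height = 2059 − 28 = 2031 px; one third is 677.00 px.
The upper-left point is one-third across and one-third down within the crop:
x = 281 + 1 × 171.67 ≈ 453; y = 28 + 1 × 677.00 ≈ 705.

(453, 705)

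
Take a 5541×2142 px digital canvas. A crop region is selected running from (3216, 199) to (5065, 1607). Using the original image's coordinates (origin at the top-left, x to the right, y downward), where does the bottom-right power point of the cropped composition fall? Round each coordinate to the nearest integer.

Crop width = 5065 − 3216 = 1849 px; one third is 616.33 px.
Crop height = 1607 − 199 = 1408 px; one third is 469.33 px.
The bottom-right point is two-thirds across and two-thirds down within the crop:
x = 3216 + 2 × 616.33 ≈ 4449; y = 199 + 2 × 469.33 ≈ 1138.

x = 4449 px, y = 1138 px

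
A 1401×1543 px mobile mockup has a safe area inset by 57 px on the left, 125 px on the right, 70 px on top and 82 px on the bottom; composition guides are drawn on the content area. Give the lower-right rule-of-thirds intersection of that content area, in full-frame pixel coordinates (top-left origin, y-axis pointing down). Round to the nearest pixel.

Content width = 1401 − 57 − 125 = 1219 px; content height = 1543 − 70 − 82 = 1391 px.
Lower-right is two-thirds across and two-thirds down within the content area.
x = 57 + 2 × 1219/3 = 57 + 812.67 ≈ 870
y = 70 + 2 × 1391/3 = 70 + 927.33 ≈ 997

x = 870 px, y = 997 px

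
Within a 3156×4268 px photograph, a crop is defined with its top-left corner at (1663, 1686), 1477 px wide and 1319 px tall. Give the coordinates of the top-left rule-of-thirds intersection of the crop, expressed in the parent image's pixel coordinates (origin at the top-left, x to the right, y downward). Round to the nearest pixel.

x = 2155 px, y = 2126 px

One third of the crop width 1477 is 492.33 px.
One third of the crop height 1319 is 439.67 px.
The top-left point is one-third across and one-third down within the crop:
x = 1663 + 1 × 492.33 ≈ 2155; y = 1686 + 1 × 439.67 ≈ 2126.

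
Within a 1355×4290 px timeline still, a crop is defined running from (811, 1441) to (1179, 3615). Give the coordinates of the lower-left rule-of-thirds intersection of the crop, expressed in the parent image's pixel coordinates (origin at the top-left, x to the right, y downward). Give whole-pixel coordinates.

Crop width = 1179 − 811 = 368 px; one third is 122.67 px.
Crop height = 3615 − 1441 = 2174 px; one third is 724.67 px.
The lower-left point is one-third across and two-thirds down within the crop:
x = 811 + 1 × 122.67 ≈ 934; y = 1441 + 2 × 724.67 ≈ 2890.

x = 934 px, y = 2890 px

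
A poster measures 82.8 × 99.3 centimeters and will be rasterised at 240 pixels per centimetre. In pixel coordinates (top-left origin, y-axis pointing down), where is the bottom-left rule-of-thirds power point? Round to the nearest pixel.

(6624, 15888)

In pixels the canvas is 82.8 × 240 = 19872 wide and 99.3 × 240 = 23832 tall.
The bottom-left point is one-third across and two-thirds down:
x = 1 × 19872/3 ≈ 6624; y = 2 × 23832/3 ≈ 15888.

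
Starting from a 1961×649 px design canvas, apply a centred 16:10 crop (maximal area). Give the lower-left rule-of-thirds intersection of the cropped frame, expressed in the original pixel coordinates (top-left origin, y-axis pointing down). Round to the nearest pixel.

1961/649 > 16/10, so the 16:10 crop keeps the full height 649 and trims width to 649 × 16/10 = 1038.40 px.
Left offset = (1961 − 1038.40)/2 = 461.30 px; top offset = 0.
Lower-left is one-third across and two-thirds down within the crop:
x = 461.30 + 1 × 1038.40/3 ≈ 807; y = 0.00 + 2 × 649.00/3 ≈ 433.

(807, 433)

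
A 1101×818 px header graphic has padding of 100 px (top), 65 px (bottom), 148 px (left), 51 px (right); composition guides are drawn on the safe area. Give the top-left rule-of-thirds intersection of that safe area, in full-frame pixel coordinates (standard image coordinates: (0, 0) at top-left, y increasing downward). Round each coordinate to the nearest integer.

x = 449 px, y = 318 px

Content width = 1101 − 148 − 51 = 902 px; content height = 818 − 100 − 65 = 653 px.
Top-left is one-third across and one-third down within the safe area.
x = 148 + 1 × 902/3 = 148 + 300.67 ≈ 449
y = 100 + 1 × 653/3 = 100 + 217.67 ≈ 318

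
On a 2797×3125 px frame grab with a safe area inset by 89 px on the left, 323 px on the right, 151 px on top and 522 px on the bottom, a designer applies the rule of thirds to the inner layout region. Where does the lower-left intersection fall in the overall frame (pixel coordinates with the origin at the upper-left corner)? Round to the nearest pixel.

Content width = 2797 − 89 − 323 = 2385 px; content height = 3125 − 151 − 522 = 2452 px.
Lower-left is one-third across and two-thirds down within the inner layout region.
x = 89 + 1 × 2385/3 = 89 + 795.00 ≈ 884
y = 151 + 2 × 2452/3 = 151 + 1634.67 ≈ 1786

(884, 1786)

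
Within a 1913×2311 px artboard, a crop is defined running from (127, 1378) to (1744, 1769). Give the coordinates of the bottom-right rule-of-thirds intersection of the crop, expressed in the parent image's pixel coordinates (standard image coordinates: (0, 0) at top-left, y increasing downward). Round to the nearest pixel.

x = 1205 px, y = 1639 px

Crop width = 1744 − 127 = 1617 px; one third is 539.00 px.
Crop height = 1769 − 1378 = 391 px; one third is 130.33 px.
The bottom-right point is two-thirds across and two-thirds down within the crop:
x = 127 + 2 × 539.00 ≈ 1205; y = 1378 + 2 × 130.33 ≈ 1639.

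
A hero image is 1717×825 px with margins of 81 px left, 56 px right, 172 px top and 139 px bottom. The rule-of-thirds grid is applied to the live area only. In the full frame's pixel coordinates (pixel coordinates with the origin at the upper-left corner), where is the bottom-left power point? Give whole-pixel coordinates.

(608, 515)

Content width = 1717 − 81 − 56 = 1580 px; content height = 825 − 172 − 139 = 514 px.
Bottom-left is one-third across and two-thirds down within the live area.
x = 81 + 1 × 1580/3 = 81 + 526.67 ≈ 608
y = 172 + 2 × 514/3 = 172 + 342.67 ≈ 515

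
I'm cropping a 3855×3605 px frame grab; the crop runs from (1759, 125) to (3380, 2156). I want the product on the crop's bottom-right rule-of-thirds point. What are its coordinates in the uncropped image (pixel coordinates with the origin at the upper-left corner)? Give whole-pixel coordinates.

Crop width = 3380 − 1759 = 1621 px; one third is 540.33 px.
Crop height = 2156 − 125 = 2031 px; one third is 677.00 px.
The bottom-right point is two-thirds across and two-thirds down within the crop:
x = 1759 + 2 × 540.33 ≈ 2840; y = 125 + 2 × 677.00 ≈ 1479.

x = 2840 px, y = 1479 px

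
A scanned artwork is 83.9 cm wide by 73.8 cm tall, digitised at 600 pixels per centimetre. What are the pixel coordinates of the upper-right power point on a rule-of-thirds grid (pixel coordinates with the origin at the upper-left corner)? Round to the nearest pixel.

In pixels the canvas is 83.9 × 600 = 50340 wide and 73.8 × 600 = 44280 tall.
The upper-right point is two-thirds across and one-third down:
x = 2 × 50340/3 ≈ 33560; y = 1 × 44280/3 ≈ 14760.

x = 33560 px, y = 14760 px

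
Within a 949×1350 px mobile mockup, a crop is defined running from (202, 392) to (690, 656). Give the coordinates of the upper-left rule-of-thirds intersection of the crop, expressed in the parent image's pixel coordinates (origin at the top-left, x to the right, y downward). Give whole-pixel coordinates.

(365, 480)

Crop width = 690 − 202 = 488 px; one third is 162.67 px.
Crop height = 656 − 392 = 264 px; one third is 88.00 px.
The upper-left point is one-third across and one-third down within the crop:
x = 202 + 1 × 162.67 ≈ 365; y = 392 + 1 × 88.00 ≈ 480.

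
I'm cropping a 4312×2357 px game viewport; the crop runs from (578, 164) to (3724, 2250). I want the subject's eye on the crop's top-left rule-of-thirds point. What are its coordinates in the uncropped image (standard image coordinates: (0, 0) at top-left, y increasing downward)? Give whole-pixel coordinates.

Crop width = 3724 − 578 = 3146 px; one third is 1048.67 px.
Crop height = 2250 − 164 = 2086 px; one third is 695.33 px.
The top-left point is one-third across and one-third down within the crop:
x = 578 + 1 × 1048.67 ≈ 1627; y = 164 + 1 × 695.33 ≈ 859.

x = 1627 px, y = 859 px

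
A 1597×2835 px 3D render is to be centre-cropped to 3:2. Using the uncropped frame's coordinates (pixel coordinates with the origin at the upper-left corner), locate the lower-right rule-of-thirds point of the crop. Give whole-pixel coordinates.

1597/2835 < 3/2, so the 3:2 crop keeps the full width 1597 and trims height to 1597 × 2/3 = 1064.67 px.
Top offset = (2835 − 1064.67)/2 = 885.17 px; left offset = 0.
Lower-right is two-thirds across and two-thirds down within the crop:
x = 0.00 + 2 × 1597.00/3 ≈ 1065; y = 885.17 + 2 × 1064.67/3 ≈ 1595.

x = 1065 px, y = 1595 px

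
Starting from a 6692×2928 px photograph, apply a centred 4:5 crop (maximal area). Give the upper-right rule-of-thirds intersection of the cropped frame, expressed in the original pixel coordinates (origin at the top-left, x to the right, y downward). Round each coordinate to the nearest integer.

x = 3736 px, y = 976 px

6692/2928 > 4/5, so the 4:5 crop keeps the full height 2928 and trims width to 2928 × 4/5 = 2342.40 px.
Left offset = (6692 − 2342.40)/2 = 2174.80 px; top offset = 0.
Upper-right is two-thirds across and one-third down within the crop:
x = 2174.80 + 2 × 2342.40/3 ≈ 3736; y = 0.00 + 1 × 2928.00/3 ≈ 976.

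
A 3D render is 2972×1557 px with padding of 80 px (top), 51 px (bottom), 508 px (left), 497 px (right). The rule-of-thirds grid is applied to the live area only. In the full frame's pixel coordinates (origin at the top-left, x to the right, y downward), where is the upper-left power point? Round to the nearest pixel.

Content width = 2972 − 508 − 497 = 1967 px; content height = 1557 − 80 − 51 = 1426 px.
Upper-left is one-third across and one-third down within the live area.
x = 508 + 1 × 1967/3 = 508 + 655.67 ≈ 1164
y = 80 + 1 × 1426/3 = 80 + 475.33 ≈ 555

x = 1164 px, y = 555 px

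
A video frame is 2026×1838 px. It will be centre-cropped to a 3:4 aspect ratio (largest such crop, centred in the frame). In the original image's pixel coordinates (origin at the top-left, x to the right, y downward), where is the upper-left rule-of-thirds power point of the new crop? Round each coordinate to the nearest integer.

x = 783 px, y = 613 px

2026/1838 > 3/4, so the 3:4 crop keeps the full height 1838 and trims width to 1838 × 3/4 = 1378.50 px.
Left offset = (2026 − 1378.50)/2 = 323.75 px; top offset = 0.
Upper-left is one-third across and one-third down within the crop:
x = 323.75 + 1 × 1378.50/3 ≈ 783; y = 0.00 + 1 × 1838.00/3 ≈ 613.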